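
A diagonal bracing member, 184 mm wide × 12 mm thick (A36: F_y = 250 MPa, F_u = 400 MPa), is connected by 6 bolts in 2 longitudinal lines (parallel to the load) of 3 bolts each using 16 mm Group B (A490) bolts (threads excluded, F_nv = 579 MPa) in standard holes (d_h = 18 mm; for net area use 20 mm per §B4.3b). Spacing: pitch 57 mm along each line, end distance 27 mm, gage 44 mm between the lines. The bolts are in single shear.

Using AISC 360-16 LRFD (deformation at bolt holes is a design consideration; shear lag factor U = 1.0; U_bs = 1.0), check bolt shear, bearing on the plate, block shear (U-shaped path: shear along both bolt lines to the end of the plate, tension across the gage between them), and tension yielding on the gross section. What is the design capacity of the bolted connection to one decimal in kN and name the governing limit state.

467.1 kN (block shear governs)

Bolt shear: A_b = π(16)²/4 = 201.06 mm². φR_n = 0.75 × 579 × 201.06 × 6 × 1 = 523.9 kN.
Bearing (12 mm plate, F_u = 400 MPa): end bolts L_c = 27 − 18/2 = 18, R_n = min(1.2×18×12×400, 2.4×16×12×400) = 103.68 kN/bolt; interior L_c = 57 − 18 = 39, R_n = 184.32 kN/bolt. φR_n = 0.75 × (2×103.68 + 4×184.32) = 708.5 kN.
Block shear: shear path 2×[27+2×57] = 2×141 mm, A_gv = 3384, A_nv = 2×(141 − 2.5×20)×12 = 2184 mm²; tension across gage: (44 − 1×20)×12 = 288 mm². R_n = min(0.6×400×2184, 0.6×250×3384) + 1.0×400×288 = min(524.16, 507.6) + 115.2 = 622.8 kN. φR_n = 0.75 × 622.8 = 467.1 kN.
Tension yield (gross): A_g = 184×12 = 2208 mm². φR_n = 0.90 × 250 × 2208 = 496.8 kN.
Governing: min(523.9, 708.5, 467.1, 496.8) = 467.1 kN → block shear.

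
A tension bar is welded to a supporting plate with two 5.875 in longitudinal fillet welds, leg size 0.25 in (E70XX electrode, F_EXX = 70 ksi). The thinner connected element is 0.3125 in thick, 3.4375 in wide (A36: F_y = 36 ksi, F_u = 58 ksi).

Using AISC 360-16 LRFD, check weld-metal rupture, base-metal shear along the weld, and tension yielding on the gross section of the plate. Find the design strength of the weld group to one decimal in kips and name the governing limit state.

34.8 kips (gross-section yield governs)

Weld metal: throat = 0.707×0.25 = 0.17675 in, L = 2×5.875 = 11.75 in. φR_n = 0.75 × 0.6 × 70 × 0.17675 × 11.75 = 65.4 kips.
Base metal shear (0.3125 in plate): yield φR_n = 1.0×0.6×36×0.3125×11.75 = 79.3 kips; rupture φR_n = 0.75×0.6×58×0.3125×11.75 = 95.8 kips; take 79.3 kips (yield).
Tension yield (gross): A_g = 3.4375×0.3125 = 1.0742 in². φR_n = 0.90 × 36 × 1.0742 = 34.8 kips.
Governing: min(65.4, 79.3, 34.8) = 34.8 kips → gross-section yield.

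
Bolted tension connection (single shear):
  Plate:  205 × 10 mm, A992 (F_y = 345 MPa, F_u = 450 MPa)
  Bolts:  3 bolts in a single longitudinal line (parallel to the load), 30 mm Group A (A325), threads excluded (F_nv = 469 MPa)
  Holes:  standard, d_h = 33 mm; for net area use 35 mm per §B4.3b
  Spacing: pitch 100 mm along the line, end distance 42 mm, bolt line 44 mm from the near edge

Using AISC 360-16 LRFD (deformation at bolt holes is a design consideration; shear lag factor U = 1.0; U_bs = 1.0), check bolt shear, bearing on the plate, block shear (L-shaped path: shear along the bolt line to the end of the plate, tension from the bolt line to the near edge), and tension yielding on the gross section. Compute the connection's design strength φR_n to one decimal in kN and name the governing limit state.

402.3 kN (block shear governs)

Bolt shear: A_b = π(30)²/4 = 706.86 mm². φR_n = 0.75 × 469 × 706.86 × 3 × 1 = 745.9 kN.
Bearing (10 mm plate, F_u = 450 MPa): end bolts L_c = 42 − 33/2 = 25.5, R_n = min(1.2×25.5×10×450, 2.4×30×10×450) = 137.7 kN/bolt; interior L_c = 100 − 33 = 67, R_n = 324 kN/bolt. φR_n = 0.75 × (1×137.7 + 2×324) = 589.3 kN.
Block shear: shear path 1×[42+2×100] = 1×242 mm, A_gv = 2420, A_nv = 1×(242 − 2.5×35)×10 = 1545 mm²; tension to near edge: (44 − 0.5×35)×10 = 265 mm². R_n = min(0.6×450×1545, 0.6×345×2420) + 1.0×450×265 = min(417.15, 500.94) + 119.25 = 536.4 kN. φR_n = 0.75 × 536.4 = 402.3 kN.
Tension yield (gross): A_g = 205×10 = 2050 mm². φR_n = 0.90 × 345 × 2050 = 636.5 kN.
Governing: min(745.9, 589.3, 402.3, 636.5) = 402.3 kN → block shear.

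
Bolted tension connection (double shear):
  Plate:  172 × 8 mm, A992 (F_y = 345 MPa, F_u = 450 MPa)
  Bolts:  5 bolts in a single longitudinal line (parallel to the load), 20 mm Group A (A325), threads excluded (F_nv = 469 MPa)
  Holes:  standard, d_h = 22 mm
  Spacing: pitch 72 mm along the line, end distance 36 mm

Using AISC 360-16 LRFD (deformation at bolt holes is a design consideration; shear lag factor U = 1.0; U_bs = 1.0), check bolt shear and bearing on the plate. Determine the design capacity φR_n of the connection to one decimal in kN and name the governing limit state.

Bolt shear: A_b = π(20)²/4 = 314.16 mm². φR_n = 0.75 × 469 × 314.16 × 5 × 2 = 1105.1 kN.
Bearing (8 mm plate, F_u = 450 MPa): end bolts L_c = 36 − 22/2 = 25, R_n = min(1.2×25×8×450, 2.4×20×8×450) = 108 kN/bolt; interior L_c = 72 − 22 = 50, R_n = 172.8 kN/bolt. φR_n = 0.75 × (1×108 + 4×172.8) = 599.4 kN.
Governing: min(1105.1, 599.4) = 599.4 kN → bearing.

599.4 kN (bearing governs)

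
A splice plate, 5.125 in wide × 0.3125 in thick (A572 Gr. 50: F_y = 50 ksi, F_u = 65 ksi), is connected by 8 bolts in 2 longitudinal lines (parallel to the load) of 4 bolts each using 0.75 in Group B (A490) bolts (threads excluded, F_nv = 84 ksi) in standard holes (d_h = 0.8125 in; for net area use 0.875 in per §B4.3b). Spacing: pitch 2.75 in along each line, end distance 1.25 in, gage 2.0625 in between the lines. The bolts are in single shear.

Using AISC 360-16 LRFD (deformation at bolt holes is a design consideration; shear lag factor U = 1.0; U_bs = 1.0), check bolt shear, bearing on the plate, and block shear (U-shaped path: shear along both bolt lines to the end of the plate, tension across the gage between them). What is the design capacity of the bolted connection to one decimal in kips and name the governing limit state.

Bolt shear: A_b = π(0.75)²/4 = 0.44179 in². φR_n = 0.75 × 84 × 0.44179 × 8 × 1 = 222.7 kips.
Bearing (0.3125 in plate, F_u = 65 ksi): end bolts L_c = 1.25 − 0.8125/2 = 0.84375, R_n = min(1.2×0.84375×0.3125×65, 2.4×0.75×0.3125×65) = 20.566 kips/bolt; interior L_c = 2.75 − 0.8125 = 1.9375, R_n = 36.563 kips/bolt. φR_n = 0.75 × (2×20.566 + 6×36.563) = 195.4 kips.
Block shear: shear path 2×[1.25+3×2.75] = 2×9.5 in, A_gv = 5.9375, A_nv = 2×(9.5 − 3.5×0.875)×0.3125 = 4.0234 in²; tension across gage: (2.0625 − 1×0.875)×0.3125 = 0.37109 in². R_n = min(0.6×65×4.0234, 0.6×50×5.9375) + 1.0×65×0.37109 = min(156.91, 178.13) + 24.121 = 181.03 kips. φR_n = 0.75 × 181.03 = 135.8 kips.
Governing: min(222.7, 195.4, 135.8) = 135.8 kips → block shear.

135.8 kips (block shear governs)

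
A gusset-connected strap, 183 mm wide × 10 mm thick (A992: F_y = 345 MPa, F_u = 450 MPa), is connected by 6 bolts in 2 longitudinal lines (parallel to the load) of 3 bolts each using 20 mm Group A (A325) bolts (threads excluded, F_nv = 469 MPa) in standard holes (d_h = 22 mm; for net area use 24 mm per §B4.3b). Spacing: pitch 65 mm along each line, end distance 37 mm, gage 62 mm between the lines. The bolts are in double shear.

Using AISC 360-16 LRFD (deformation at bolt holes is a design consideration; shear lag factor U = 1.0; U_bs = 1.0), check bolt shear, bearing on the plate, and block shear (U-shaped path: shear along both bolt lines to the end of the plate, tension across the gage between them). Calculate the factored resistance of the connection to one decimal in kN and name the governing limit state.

Bolt shear: A_b = π(20)²/4 = 314.16 mm². φR_n = 0.75 × 469 × 314.16 × 6 × 2 = 1326.1 kN.
Bearing (10 mm plate, F_u = 450 MPa): end bolts L_c = 37 − 22/2 = 26, R_n = min(1.2×26×10×450, 2.4×20×10×450) = 140.4 kN/bolt; interior L_c = 65 − 22 = 43, R_n = 216 kN/bolt. φR_n = 0.75 × (2×140.4 + 4×216) = 858.6 kN.
Block shear: shear path 2×[37+2×65] = 2×167 mm, A_gv = 3340, A_nv = 2×(167 − 2.5×24)×10 = 2140 mm²; tension across gage: (62 − 1×24)×10 = 380 mm². R_n = min(0.6×450×2140, 0.6×345×3340) + 1.0×450×380 = min(577.8, 691.38) + 171 = 748.8 kN. φR_n = 0.75 × 748.8 = 561.6 kN.
Governing: min(1326.1, 858.6, 561.6) = 561.6 kN → block shear.

561.6 kN (block shear governs)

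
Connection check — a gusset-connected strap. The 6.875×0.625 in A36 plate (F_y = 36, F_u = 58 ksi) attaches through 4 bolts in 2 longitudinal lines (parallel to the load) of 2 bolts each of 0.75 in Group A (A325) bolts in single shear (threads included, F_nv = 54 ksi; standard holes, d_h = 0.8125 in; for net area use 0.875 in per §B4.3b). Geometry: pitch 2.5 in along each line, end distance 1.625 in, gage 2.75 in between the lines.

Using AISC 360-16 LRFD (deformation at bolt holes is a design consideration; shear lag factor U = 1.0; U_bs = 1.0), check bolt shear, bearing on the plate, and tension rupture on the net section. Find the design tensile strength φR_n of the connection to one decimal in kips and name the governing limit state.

Bolt shear: A_b = π(0.75)²/4 = 0.44179 in². φR_n = 0.75 × 54 × 0.44179 × 4 × 1 = 71.6 kips.
Bearing (0.625 in plate, F_u = 58 ksi): end bolts L_c = 1.625 − 0.8125/2 = 1.21875, R_n = min(1.2×1.21875×0.625×58, 2.4×0.75×0.625×58) = 53.016 kips/bolt; interior L_c = 2.5 − 0.8125 = 1.6875, R_n = 65.25 kips/bolt. φR_n = 0.75 × (2×53.016 + 2×65.25) = 177.4 kips.
Tension rupture (net): A_n = (6.875 − 2×0.875)×0.625 = 3.2031 in² (U = 1.0, A_e = A_n). φR_n = 0.75 × 58 × 3.2031 = 139.3 kips.
Governing: min(71.6, 177.4, 139.3) = 71.6 kips → bolt shear.

71.6 kips (bolt shear governs)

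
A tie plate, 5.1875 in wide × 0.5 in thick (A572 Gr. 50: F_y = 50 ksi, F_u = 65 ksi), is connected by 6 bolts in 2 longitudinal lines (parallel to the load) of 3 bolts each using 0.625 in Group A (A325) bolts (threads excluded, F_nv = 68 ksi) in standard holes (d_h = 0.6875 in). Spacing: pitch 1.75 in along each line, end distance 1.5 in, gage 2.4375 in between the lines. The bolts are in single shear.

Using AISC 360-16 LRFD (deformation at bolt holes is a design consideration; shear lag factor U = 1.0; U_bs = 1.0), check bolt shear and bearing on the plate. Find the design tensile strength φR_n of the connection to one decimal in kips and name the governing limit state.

93.9 kips (bolt shear governs)

Bolt shear: A_b = π(0.625)²/4 = 0.3068 in². φR_n = 0.75 × 68 × 0.3068 × 6 × 1 = 93.9 kips.
Bearing (0.5 in plate, F_u = 65 ksi): end bolts L_c = 1.5 − 0.6875/2 = 1.15625, R_n = min(1.2×1.15625×0.5×65, 2.4×0.625×0.5×65) = 45.094 kips/bolt; interior L_c = 1.75 − 0.6875 = 1.0625, R_n = 41.438 kips/bolt. φR_n = 0.75 × (2×45.094 + 4×41.438) = 192.0 kips.
Governing: min(93.9, 192.0) = 93.9 kips → bolt shear.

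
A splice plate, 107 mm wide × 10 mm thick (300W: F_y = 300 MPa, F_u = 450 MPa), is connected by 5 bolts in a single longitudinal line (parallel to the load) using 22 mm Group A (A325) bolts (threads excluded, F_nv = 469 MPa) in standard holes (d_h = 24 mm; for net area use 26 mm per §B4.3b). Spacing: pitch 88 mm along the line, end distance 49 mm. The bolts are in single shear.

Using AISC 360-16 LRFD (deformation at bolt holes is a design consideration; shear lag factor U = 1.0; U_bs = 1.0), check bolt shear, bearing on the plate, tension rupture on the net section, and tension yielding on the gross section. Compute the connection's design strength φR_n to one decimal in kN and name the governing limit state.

Bolt shear: A_b = π(22)²/4 = 380.13 mm². φR_n = 0.75 × 469 × 380.13 × 5 × 1 = 668.6 kN.
Bearing (10 mm plate, F_u = 450 MPa): end bolts L_c = 49 − 24/2 = 37, R_n = min(1.2×37×10×450, 2.4×22×10×450) = 199.8 kN/bolt; interior L_c = 88 − 24 = 64, R_n = 237.6 kN/bolt. φR_n = 0.75 × (1×199.8 + 4×237.6) = 862.7 kN.
Tension rupture (net): A_n = (107 − 1×26)×10 = 810 mm² (U = 1.0, A_e = A_n). φR_n = 0.75 × 450 × 810 = 273.4 kN.
Tension yield (gross): A_g = 107×10 = 1070 mm². φR_n = 0.90 × 300 × 1070 = 288.9 kN.
Governing: min(668.6, 862.7, 273.4, 288.9) = 273.4 kN → net-section rupture.

273.4 kN (net-section rupture governs)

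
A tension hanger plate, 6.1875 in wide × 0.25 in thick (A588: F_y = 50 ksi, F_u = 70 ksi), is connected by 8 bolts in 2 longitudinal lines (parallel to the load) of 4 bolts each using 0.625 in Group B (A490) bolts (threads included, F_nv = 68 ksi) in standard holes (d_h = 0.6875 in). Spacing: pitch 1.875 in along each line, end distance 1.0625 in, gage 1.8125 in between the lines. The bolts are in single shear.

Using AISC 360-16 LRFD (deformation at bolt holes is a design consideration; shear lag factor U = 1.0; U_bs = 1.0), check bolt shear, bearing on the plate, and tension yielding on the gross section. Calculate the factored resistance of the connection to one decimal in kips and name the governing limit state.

Bolt shear: A_b = π(0.625)²/4 = 0.3068 in². φR_n = 0.75 × 68 × 0.3068 × 8 × 1 = 125.2 kips.
Bearing (0.25 in plate, F_u = 70 ksi): end bolts L_c = 1.0625 − 0.6875/2 = 0.71875, R_n = min(1.2×0.71875×0.25×70, 2.4×0.625×0.25×70) = 15.094 kips/bolt; interior L_c = 1.875 − 0.6875 = 1.1875, R_n = 24.938 kips/bolt. φR_n = 0.75 × (2×15.094 + 6×24.938) = 134.9 kips.
Tension yield (gross): A_g = 6.1875×0.25 = 1.5469 in². φR_n = 0.90 × 50 × 1.5469 = 69.6 kips.
Governing: min(125.2, 134.9, 69.6) = 69.6 kips → gross-section yield.

69.6 kips (gross-section yield governs)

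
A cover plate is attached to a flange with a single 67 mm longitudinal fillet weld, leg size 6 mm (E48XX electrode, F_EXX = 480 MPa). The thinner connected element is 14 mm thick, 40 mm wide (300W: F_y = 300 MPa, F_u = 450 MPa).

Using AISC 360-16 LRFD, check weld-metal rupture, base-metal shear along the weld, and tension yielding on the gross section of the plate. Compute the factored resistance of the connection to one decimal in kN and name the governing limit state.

Weld metal: throat = 0.707×6 = 4.242 mm, L = 67 mm. φR_n = 0.75 × 0.6 × 480 × 4.242 × 67 = 61.4 kN.
Base metal shear (14 mm plate): yield φR_n = 1.0×0.6×300×14×67 = 168.8 kN; rupture φR_n = 0.75×0.6×450×14×67 = 189.9 kN; take 168.8 kN (yield).
Tension yield (gross): A_g = 40×14 = 560 mm². φR_n = 0.90 × 300 × 560 = 151.2 kN.
Governing: min(61.4, 168.8, 151.2) = 61.4 kN → weld metal.

61.4 kN (weld metal governs)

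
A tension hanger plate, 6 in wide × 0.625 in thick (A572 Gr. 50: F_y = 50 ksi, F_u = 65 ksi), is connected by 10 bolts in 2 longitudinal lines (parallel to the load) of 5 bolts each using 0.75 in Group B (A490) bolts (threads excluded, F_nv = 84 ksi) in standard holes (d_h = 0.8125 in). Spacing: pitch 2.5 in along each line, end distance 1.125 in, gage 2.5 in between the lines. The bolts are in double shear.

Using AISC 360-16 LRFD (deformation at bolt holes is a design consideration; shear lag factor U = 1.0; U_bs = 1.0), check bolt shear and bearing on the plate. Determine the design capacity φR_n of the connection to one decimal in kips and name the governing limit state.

Bolt shear: A_b = π(0.75)²/4 = 0.44179 in². φR_n = 0.75 × 84 × 0.44179 × 10 × 2 = 556.7 kips.
Bearing (0.625 in plate, F_u = 65 ksi): end bolts L_c = 1.125 − 0.8125/2 = 0.71875, R_n = min(1.2×0.71875×0.625×65, 2.4×0.75×0.625×65) = 35.039 kips/bolt; interior L_c = 2.5 − 0.8125 = 1.6875, R_n = 73.125 kips/bolt. φR_n = 0.75 × (2×35.039 + 8×73.125) = 491.3 kips.
Governing: min(556.7, 491.3) = 491.3 kips → bearing.

491.3 kips (bearing governs)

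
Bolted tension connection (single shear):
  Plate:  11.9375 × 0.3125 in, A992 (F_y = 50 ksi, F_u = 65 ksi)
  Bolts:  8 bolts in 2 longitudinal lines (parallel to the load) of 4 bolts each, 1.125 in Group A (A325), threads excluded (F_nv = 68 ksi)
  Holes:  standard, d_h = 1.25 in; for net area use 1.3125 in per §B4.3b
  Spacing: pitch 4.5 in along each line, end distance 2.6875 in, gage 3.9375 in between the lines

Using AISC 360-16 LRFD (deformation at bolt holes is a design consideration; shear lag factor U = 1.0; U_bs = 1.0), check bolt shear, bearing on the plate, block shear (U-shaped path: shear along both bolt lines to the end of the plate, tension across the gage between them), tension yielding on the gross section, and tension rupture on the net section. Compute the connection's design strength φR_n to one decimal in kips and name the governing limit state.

141.9 kips (net-section rupture governs)

Bolt shear: A_b = π(1.125)²/4 = 0.99402 in². φR_n = 0.75 × 68 × 0.99402 × 8 × 1 = 405.6 kips.
Bearing (0.3125 in plate, F_u = 65 ksi): end bolts L_c = 2.6875 − 1.25/2 = 2.0625, R_n = min(1.2×2.0625×0.3125×65, 2.4×1.125×0.3125×65) = 50.273 kips/bolt; interior L_c = 4.5 − 1.25 = 3.25, R_n = 54.844 kips/bolt. φR_n = 0.75 × (2×50.273 + 6×54.844) = 322.2 kips.
Block shear: shear path 2×[2.6875+3×4.5] = 2×16.1875 in, A_gv = 10.117, A_nv = 2×(16.1875 − 3.5×1.3125)×0.3125 = 7.2461 in²; tension across gage: (3.9375 − 1×1.3125)×0.3125 = 0.82031 in². R_n = min(0.6×65×7.2461, 0.6×50×10.117) + 1.0×65×0.82031 = min(282.6, 303.51) + 53.32 = 335.92 kips. φR_n = 0.75 × 335.92 = 251.9 kips.
Tension yield (gross): A_g = 11.9375×0.3125 = 3.7305 in². φR_n = 0.90 × 50 × 3.7305 = 167.9 kips.
Tension rupture (net): A_n = (11.9375 − 2×1.3125)×0.3125 = 2.9102 in² (U = 1.0, A_e = A_n). φR_n = 0.75 × 65 × 2.9102 = 141.9 kips.
Governing: min(405.6, 322.2, 251.9, 167.9, 141.9) = 141.9 kips → net-section rupture.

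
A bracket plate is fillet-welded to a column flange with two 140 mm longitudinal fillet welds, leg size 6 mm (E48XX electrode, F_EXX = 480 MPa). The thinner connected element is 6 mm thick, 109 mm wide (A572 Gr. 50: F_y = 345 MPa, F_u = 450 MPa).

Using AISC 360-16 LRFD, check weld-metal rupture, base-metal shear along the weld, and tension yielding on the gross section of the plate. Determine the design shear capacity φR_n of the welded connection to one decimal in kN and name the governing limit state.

203.1 kN (gross-section yield governs)

Weld metal: throat = 0.707×6 = 4.242 mm, L = 2×140 = 280 mm. φR_n = 0.75 × 0.6 × 480 × 4.242 × 280 = 256.6 kN.
Base metal shear (6 mm plate): yield φR_n = 1.0×0.6×345×6×280 = 347.8 kN; rupture φR_n = 0.75×0.6×450×6×280 = 340.2 kN; take 340.2 kN (rupture).
Tension yield (gross): A_g = 109×6 = 654 mm². φR_n = 0.90 × 345 × 654 = 203.1 kN.
Governing: min(256.6, 340.2, 203.1) = 203.1 kN → gross-section yield.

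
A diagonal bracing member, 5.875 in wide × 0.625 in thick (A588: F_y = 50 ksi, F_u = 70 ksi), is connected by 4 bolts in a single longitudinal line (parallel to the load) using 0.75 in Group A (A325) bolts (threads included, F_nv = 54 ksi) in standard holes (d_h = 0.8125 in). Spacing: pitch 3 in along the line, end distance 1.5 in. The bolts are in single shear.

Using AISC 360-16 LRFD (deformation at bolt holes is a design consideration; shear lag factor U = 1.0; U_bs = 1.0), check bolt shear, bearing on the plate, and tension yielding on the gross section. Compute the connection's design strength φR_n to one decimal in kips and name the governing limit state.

71.6 kips (bolt shear governs)

Bolt shear: A_b = π(0.75)²/4 = 0.44179 in². φR_n = 0.75 × 54 × 0.44179 × 4 × 1 = 71.6 kips.
Bearing (0.625 in plate, F_u = 70 ksi): end bolts L_c = 1.5 − 0.8125/2 = 1.09375, R_n = min(1.2×1.09375×0.625×70, 2.4×0.75×0.625×70) = 57.422 kips/bolt; interior L_c = 3 − 0.8125 = 2.1875, R_n = 78.75 kips/bolt. φR_n = 0.75 × (1×57.422 + 3×78.75) = 220.3 kips.
Tension yield (gross): A_g = 5.875×0.625 = 3.6719 in². φR_n = 0.90 × 50 × 3.6719 = 165.2 kips.
Governing: min(71.6, 220.3, 165.2) = 71.6 kips → bolt shear.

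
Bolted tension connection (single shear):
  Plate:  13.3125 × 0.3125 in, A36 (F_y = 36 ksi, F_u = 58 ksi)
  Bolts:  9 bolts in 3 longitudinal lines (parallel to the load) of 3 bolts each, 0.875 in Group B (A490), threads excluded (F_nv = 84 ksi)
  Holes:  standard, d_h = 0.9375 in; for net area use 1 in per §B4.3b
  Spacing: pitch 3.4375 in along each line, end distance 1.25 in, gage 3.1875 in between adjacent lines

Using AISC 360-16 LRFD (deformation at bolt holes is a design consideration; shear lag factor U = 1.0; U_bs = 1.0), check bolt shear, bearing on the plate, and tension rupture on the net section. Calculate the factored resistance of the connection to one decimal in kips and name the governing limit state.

140.2 kips (net-section rupture governs)

Bolt shear: A_b = π(0.875)²/4 = 0.60132 in². φR_n = 0.75 × 84 × 0.60132 × 9 × 1 = 340.9 kips.
Bearing (0.3125 in plate, F_u = 58 ksi): end bolts L_c = 1.25 − 0.9375/2 = 0.78125, R_n = min(1.2×0.78125×0.3125×58, 2.4×0.875×0.3125×58) = 16.992 kips/bolt; interior L_c = 3.4375 − 0.9375 = 2.5, R_n = 38.063 kips/bolt. φR_n = 0.75 × (3×16.992 + 6×38.063) = 209.5 kips.
Tension rupture (net): A_n = (13.3125 − 3×1)×0.3125 = 3.2227 in² (U = 1.0, A_e = A_n). φR_n = 0.75 × 58 × 3.2227 = 140.2 kips.
Governing: min(340.9, 209.5, 140.2) = 140.2 kips → net-section rupture.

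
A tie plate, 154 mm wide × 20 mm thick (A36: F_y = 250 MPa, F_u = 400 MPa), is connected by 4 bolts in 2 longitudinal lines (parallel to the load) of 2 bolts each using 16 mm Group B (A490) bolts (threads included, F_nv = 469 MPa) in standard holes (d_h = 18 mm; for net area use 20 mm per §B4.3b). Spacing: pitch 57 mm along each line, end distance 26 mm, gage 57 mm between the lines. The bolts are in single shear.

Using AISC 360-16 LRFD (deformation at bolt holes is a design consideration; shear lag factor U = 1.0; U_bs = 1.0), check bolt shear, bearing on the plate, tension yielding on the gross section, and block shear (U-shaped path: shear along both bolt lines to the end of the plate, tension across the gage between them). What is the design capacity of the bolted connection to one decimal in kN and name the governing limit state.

Bolt shear: A_b = π(16)²/4 = 201.06 mm². φR_n = 0.75 × 469 × 201.06 × 4 × 1 = 282.9 kN.
Bearing (20 mm plate, F_u = 400 MPa): end bolts L_c = 26 − 18/2 = 17, R_n = min(1.2×17×20×400, 2.4×16×20×400) = 163.2 kN/bolt; interior L_c = 57 − 18 = 39, R_n = 307.2 kN/bolt. φR_n = 0.75 × (2×163.2 + 2×307.2) = 705.6 kN.
Tension yield (gross): A_g = 154×20 = 3080 mm². φR_n = 0.90 × 250 × 3080 = 693.0 kN.
Block shear: shear path 2×[26+1×57] = 2×83 mm, A_gv = 3320, A_nv = 2×(83 − 1.5×20)×20 = 2120 mm²; tension across gage: (57 − 1×20)×20 = 740 mm². R_n = min(0.6×400×2120, 0.6×250×3320) + 1.0×400×740 = min(508.8, 498) + 296 = 794 kN. φR_n = 0.75 × 794 = 595.5 kN.
Governing: min(282.9, 705.6, 693.0, 595.5) = 282.9 kN → bolt shear.

282.9 kN (bolt shear governs)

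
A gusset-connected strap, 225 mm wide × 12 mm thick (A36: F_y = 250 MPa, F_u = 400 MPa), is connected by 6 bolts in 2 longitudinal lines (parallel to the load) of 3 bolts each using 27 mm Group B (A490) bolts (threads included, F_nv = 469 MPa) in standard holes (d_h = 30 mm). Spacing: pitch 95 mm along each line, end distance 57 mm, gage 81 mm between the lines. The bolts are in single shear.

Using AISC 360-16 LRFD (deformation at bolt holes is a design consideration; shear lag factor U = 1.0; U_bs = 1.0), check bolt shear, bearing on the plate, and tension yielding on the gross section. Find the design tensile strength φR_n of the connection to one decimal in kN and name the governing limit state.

607.5 kN (gross-section yield governs)

Bolt shear: A_b = π(27)²/4 = 572.56 mm². φR_n = 0.75 × 469 × 572.56 × 6 × 1 = 1208.4 kN.
Bearing (12 mm plate, F_u = 400 MPa): end bolts L_c = 57 − 30/2 = 42, R_n = min(1.2×42×12×400, 2.4×27×12×400) = 241.92 kN/bolt; interior L_c = 95 − 30 = 65, R_n = 311.04 kN/bolt. φR_n = 0.75 × (2×241.92 + 4×311.04) = 1296.0 kN.
Tension yield (gross): A_g = 225×12 = 2700 mm². φR_n = 0.90 × 250 × 2700 = 607.5 kN.
Governing: min(1208.4, 1296.0, 607.5) = 607.5 kN → gross-section yield.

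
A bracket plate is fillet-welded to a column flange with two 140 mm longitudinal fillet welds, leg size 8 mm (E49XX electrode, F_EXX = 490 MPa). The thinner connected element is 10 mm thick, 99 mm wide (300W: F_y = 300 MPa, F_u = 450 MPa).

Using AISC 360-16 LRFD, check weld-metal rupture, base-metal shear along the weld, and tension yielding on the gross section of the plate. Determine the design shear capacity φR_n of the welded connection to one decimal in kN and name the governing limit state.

267.3 kN (gross-section yield governs)

Weld metal: throat = 0.707×8 = 5.656 mm, L = 2×140 = 280 mm. φR_n = 0.75 × 0.6 × 490 × 5.656 × 280 = 349.2 kN.
Base metal shear (10 mm plate): yield φR_n = 1.0×0.6×300×10×280 = 504.0 kN; rupture φR_n = 0.75×0.6×450×10×280 = 567.0 kN; take 504.0 kN (yield).
Tension yield (gross): A_g = 99×10 = 990 mm². φR_n = 0.90 × 300 × 990 = 267.3 kN.
Governing: min(349.2, 504.0, 267.3) = 267.3 kN → gross-section yield.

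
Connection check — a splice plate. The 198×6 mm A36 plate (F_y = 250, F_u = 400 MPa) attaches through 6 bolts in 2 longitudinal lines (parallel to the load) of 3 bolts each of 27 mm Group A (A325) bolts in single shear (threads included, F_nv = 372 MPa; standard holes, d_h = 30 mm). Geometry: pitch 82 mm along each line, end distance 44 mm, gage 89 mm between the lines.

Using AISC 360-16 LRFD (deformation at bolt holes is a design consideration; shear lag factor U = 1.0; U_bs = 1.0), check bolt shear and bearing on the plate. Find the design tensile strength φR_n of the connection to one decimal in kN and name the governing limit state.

Bolt shear: A_b = π(27)²/4 = 572.56 mm². φR_n = 0.75 × 372 × 572.56 × 6 × 1 = 958.5 kN.
Bearing (6 mm plate, F_u = 400 MPa): end bolts L_c = 44 − 30/2 = 29, R_n = min(1.2×29×6×400, 2.4×27×6×400) = 83.52 kN/bolt; interior L_c = 82 − 30 = 52, R_n = 149.76 kN/bolt. φR_n = 0.75 × (2×83.52 + 4×149.76) = 574.6 kN.
Governing: min(958.5, 574.6) = 574.6 kN → bearing.

574.6 kN (bearing governs)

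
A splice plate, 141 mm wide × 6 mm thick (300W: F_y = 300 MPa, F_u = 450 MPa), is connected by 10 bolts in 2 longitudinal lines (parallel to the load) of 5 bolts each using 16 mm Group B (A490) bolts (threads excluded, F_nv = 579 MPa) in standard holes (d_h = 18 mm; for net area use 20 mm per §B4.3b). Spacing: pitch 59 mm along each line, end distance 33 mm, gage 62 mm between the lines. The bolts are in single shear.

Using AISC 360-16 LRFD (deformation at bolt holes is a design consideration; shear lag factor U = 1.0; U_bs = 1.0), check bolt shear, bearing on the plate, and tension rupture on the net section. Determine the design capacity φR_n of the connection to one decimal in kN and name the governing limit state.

Bolt shear: A_b = π(16)²/4 = 201.06 mm². φR_n = 0.75 × 579 × 201.06 × 10 × 1 = 873.1 kN.
Bearing (6 mm plate, F_u = 450 MPa): end bolts L_c = 33 − 18/2 = 24, R_n = min(1.2×24×6×450, 2.4×16×6×450) = 77.76 kN/bolt; interior L_c = 59 − 18 = 41, R_n = 103.68 kN/bolt. φR_n = 0.75 × (2×77.76 + 8×103.68) = 738.7 kN.
Tension rupture (net): A_n = (141 − 2×20)×6 = 606 mm² (U = 1.0, A_e = A_n). φR_n = 0.75 × 450 × 606 = 204.5 kN.
Governing: min(873.1, 738.7, 204.5) = 204.5 kN → net-section rupture.

204.5 kN (net-section rupture governs)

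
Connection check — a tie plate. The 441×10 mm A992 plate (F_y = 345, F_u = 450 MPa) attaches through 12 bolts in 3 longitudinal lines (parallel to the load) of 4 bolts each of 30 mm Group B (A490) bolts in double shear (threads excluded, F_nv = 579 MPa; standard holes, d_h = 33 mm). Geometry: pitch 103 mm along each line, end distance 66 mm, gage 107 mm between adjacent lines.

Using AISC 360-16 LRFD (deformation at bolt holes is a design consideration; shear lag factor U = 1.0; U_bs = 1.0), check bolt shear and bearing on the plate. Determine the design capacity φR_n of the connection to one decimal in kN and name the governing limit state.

2788.4 kN (bearing governs)

Bolt shear: A_b = π(30)²/4 = 706.86 mm². φR_n = 0.75 × 579 × 706.86 × 12 × 2 = 7366.9 kN.
Bearing (10 mm plate, F_u = 450 MPa): end bolts L_c = 66 − 33/2 = 49.5, R_n = min(1.2×49.5×10×450, 2.4×30×10×450) = 267.3 kN/bolt; interior L_c = 103 − 33 = 70, R_n = 324 kN/bolt. φR_n = 0.75 × (3×267.3 + 9×324) = 2788.4 kN.
Governing: min(7366.9, 2788.4) = 2788.4 kN → bearing.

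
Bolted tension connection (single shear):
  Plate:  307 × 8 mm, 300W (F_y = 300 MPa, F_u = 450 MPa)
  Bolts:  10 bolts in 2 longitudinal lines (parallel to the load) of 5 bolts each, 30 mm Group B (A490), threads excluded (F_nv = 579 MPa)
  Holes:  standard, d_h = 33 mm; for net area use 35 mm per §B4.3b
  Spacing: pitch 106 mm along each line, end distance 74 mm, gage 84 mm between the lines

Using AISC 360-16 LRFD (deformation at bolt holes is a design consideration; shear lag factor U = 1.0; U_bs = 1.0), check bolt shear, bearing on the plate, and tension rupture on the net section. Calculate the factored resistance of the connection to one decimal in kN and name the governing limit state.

Bolt shear: A_b = π(30)²/4 = 706.86 mm². φR_n = 0.75 × 579 × 706.86 × 10 × 1 = 3069.5 kN.
Bearing (8 mm plate, F_u = 450 MPa): end bolts L_c = 74 − 33/2 = 57.5, R_n = min(1.2×57.5×8×450, 2.4×30×8×450) = 248.4 kN/bolt; interior L_c = 106 − 33 = 73, R_n = 259.2 kN/bolt. φR_n = 0.75 × (2×248.4 + 8×259.2) = 1927.8 kN.
Tension rupture (net): A_n = (307 − 2×35)×8 = 1896 mm² (U = 1.0, A_e = A_n). φR_n = 0.75 × 450 × 1896 = 639.9 kN.
Governing: min(3069.5, 1927.8, 639.9) = 639.9 kN → net-section rupture.

639.9 kN (net-section rupture governs)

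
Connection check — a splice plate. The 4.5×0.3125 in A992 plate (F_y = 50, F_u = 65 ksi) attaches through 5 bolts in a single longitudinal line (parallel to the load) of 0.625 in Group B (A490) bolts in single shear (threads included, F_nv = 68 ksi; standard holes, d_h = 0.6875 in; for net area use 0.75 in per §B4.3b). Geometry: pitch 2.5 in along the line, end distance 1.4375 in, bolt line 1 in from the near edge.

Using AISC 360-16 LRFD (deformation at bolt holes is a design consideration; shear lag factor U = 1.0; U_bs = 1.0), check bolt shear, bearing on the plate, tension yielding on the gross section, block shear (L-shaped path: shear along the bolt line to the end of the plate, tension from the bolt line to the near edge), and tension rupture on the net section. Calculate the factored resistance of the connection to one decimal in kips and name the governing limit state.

57.1 kips (net-section rupture governs)

Bolt shear: A_b = π(0.625)²/4 = 0.3068 in². φR_n = 0.75 × 68 × 0.3068 × 5 × 1 = 78.2 kips.
Bearing (0.3125 in plate, F_u = 65 ksi): end bolts L_c = 1.4375 − 0.6875/2 = 1.09375, R_n = min(1.2×1.09375×0.3125×65, 2.4×0.625×0.3125×65) = 26.66 kips/bolt; interior L_c = 2.5 − 0.6875 = 1.8125, R_n = 30.469 kips/bolt. φR_n = 0.75 × (1×26.66 + 4×30.469) = 111.4 kips.
Tension yield (gross): A_g = 4.5×0.3125 = 1.4063 in². φR_n = 0.90 × 50 × 1.4063 = 63.3 kips.
Block shear: shear path 1×[1.4375+4×2.5] = 1×11.4375 in, A_gv = 3.5742, A_nv = 1×(11.4375 − 4.5×0.75)×0.3125 = 2.5195 in²; tension to near edge: (1 − 0.5×0.75)×0.3125 = 0.19531 in². R_n = min(0.6×65×2.5195, 0.6×50×3.5742) + 1.0×65×0.19531 = min(98.261, 107.23) + 12.695 = 110.96 kips. φR_n = 0.75 × 110.96 = 83.2 kips.
Tension rupture (net): A_n = (4.5 − 1×0.75)×0.3125 = 1.1719 in² (U = 1.0, A_e = A_n). φR_n = 0.75 × 65 × 1.1719 = 57.1 kips.
Governing: min(78.2, 111.4, 63.3, 83.2, 57.1) = 57.1 kips → net-section rupture.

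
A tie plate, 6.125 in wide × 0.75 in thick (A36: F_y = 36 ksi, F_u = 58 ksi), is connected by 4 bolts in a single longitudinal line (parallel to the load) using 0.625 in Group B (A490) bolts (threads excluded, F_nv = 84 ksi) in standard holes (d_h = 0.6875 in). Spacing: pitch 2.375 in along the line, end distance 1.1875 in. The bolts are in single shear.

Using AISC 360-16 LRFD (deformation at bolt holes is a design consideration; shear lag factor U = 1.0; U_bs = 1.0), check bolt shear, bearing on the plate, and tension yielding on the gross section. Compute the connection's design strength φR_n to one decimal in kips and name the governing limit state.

Bolt shear: A_b = π(0.625)²/4 = 0.3068 in². φR_n = 0.75 × 84 × 0.3068 × 4 × 1 = 77.3 kips.
Bearing (0.75 in plate, F_u = 58 ksi): end bolts L_c = 1.1875 − 0.6875/2 = 0.84375, R_n = min(1.2×0.84375×0.75×58, 2.4×0.625×0.75×58) = 44.044 kips/bolt; interior L_c = 2.375 − 0.6875 = 1.6875, R_n = 65.25 kips/bolt. φR_n = 0.75 × (1×44.044 + 3×65.25) = 179.8 kips.
Tension yield (gross): A_g = 6.125×0.75 = 4.5938 in². φR_n = 0.90 × 36 × 4.5938 = 148.8 kips.
Governing: min(77.3, 179.8, 148.8) = 77.3 kips → bolt shear.

77.3 kips (bolt shear governs)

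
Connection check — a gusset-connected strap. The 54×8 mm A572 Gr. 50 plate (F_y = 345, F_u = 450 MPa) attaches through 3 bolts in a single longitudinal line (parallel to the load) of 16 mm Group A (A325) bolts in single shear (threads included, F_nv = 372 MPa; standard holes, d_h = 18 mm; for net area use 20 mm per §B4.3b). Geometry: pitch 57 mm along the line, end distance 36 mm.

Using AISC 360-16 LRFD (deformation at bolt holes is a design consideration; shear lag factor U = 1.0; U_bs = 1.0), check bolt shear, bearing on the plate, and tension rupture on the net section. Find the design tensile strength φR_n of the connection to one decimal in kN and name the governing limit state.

Bolt shear: A_b = π(16)²/4 = 201.06 mm². φR_n = 0.75 × 372 × 201.06 × 3 × 1 = 168.3 kN.
Bearing (8 mm plate, F_u = 450 MPa): end bolts L_c = 36 − 18/2 = 27, R_n = min(1.2×27×8×450, 2.4×16×8×450) = 116.64 kN/bolt; interior L_c = 57 − 18 = 39, R_n = 138.24 kN/bolt. φR_n = 0.75 × (1×116.64 + 2×138.24) = 294.8 kN.
Tension rupture (net): A_n = (54 − 1×20)×8 = 272 mm² (U = 1.0, A_e = A_n). φR_n = 0.75 × 450 × 272 = 91.8 kN.
Governing: min(168.3, 294.8, 91.8) = 91.8 kN → net-section rupture.

91.8 kN (net-section rupture governs)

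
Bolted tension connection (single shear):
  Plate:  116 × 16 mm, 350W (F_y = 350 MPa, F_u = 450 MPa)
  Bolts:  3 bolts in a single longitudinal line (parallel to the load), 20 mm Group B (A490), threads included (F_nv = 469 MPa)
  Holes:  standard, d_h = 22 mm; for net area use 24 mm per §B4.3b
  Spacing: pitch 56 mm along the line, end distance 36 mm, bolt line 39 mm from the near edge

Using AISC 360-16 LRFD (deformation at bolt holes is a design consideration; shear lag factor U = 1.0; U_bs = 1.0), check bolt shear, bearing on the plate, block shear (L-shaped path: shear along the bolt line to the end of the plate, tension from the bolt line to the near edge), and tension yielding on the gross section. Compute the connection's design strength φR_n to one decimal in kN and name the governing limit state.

331.5 kN (bolt shear governs)

Bolt shear: A_b = π(20)²/4 = 314.16 mm². φR_n = 0.75 × 469 × 314.16 × 3 × 1 = 331.5 kN.
Bearing (16 mm plate, F_u = 450 MPa): end bolts L_c = 36 − 22/2 = 25, R_n = min(1.2×25×16×450, 2.4×20×16×450) = 216 kN/bolt; interior L_c = 56 − 22 = 34, R_n = 293.76 kN/bolt. φR_n = 0.75 × (1×216 + 2×293.76) = 602.6 kN.
Block shear: shear path 1×[36+2×56] = 1×148 mm, A_gv = 2368, A_nv = 1×(148 − 2.5×24)×16 = 1408 mm²; tension to near edge: (39 − 0.5×24)×16 = 432 mm². R_n = min(0.6×450×1408, 0.6×350×2368) + 1.0×450×432 = min(380.16, 497.28) + 194.4 = 574.56 kN. φR_n = 0.75 × 574.56 = 430.9 kN.
Tension yield (gross): A_g = 116×16 = 1856 mm². φR_n = 0.90 × 350 × 1856 = 584.6 kN.
Governing: min(331.5, 602.6, 430.9, 584.6) = 331.5 kN → bolt shear.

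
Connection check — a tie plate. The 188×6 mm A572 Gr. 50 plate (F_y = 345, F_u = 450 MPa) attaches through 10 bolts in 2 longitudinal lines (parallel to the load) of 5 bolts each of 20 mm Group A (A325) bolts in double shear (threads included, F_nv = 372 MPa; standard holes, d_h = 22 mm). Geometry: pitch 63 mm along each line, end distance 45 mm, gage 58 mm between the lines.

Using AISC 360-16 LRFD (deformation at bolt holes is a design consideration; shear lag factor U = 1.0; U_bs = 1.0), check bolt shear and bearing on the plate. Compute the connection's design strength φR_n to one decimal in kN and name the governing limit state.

942.8 kN (bearing governs)

Bolt shear: A_b = π(20)²/4 = 314.16 mm². φR_n = 0.75 × 372 × 314.16 × 10 × 2 = 1753.0 kN.
Bearing (6 mm plate, F_u = 450 MPa): end bolts L_c = 45 − 22/2 = 34, R_n = min(1.2×34×6×450, 2.4×20×6×450) = 110.16 kN/bolt; interior L_c = 63 − 22 = 41, R_n = 129.6 kN/bolt. φR_n = 0.75 × (2×110.16 + 8×129.6) = 942.8 kN.
Governing: min(1753.0, 942.8) = 942.8 kN → bearing.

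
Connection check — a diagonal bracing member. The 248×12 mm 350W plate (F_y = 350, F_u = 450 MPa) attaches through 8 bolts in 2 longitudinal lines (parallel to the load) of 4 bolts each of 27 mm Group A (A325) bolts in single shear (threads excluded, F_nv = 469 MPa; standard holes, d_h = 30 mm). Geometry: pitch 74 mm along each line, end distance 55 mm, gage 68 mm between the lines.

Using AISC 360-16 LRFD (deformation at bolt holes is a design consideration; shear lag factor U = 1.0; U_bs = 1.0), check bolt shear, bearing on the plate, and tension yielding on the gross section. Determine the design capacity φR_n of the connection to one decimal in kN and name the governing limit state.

937.4 kN (gross-section yield governs)

Bolt shear: A_b = π(27)²/4 = 572.56 mm². φR_n = 0.75 × 469 × 572.56 × 8 × 1 = 1611.2 kN.
Bearing (12 mm plate, F_u = 450 MPa): end bolts L_c = 55 − 30/2 = 40, R_n = min(1.2×40×12×450, 2.4×27×12×450) = 259.2 kN/bolt; interior L_c = 74 − 30 = 44, R_n = 285.12 kN/bolt. φR_n = 0.75 × (2×259.2 + 6×285.12) = 1671.8 kN.
Tension yield (gross): A_g = 248×12 = 2976 mm². φR_n = 0.90 × 350 × 2976 = 937.4 kN.
Governing: min(1611.2, 1671.8, 937.4) = 937.4 kN → gross-section yield.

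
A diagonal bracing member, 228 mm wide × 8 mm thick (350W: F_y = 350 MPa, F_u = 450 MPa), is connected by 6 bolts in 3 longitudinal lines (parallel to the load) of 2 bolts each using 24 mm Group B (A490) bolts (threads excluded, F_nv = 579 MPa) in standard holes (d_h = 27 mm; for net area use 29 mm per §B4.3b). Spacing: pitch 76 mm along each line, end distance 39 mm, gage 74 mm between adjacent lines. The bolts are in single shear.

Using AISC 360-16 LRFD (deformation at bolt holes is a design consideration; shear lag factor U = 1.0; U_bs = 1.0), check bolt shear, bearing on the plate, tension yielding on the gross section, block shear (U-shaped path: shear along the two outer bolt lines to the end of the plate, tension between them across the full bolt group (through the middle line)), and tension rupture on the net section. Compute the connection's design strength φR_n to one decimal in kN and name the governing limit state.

380.7 kN (net-section rupture governs)

Bolt shear: A_b = π(24)²/4 = 452.39 mm². φR_n = 0.75 × 579 × 452.39 × 6 × 1 = 1178.7 kN.
Bearing (8 mm plate, F_u = 450 MPa): end bolts L_c = 39 − 27/2 = 25.5, R_n = min(1.2×25.5×8×450, 2.4×24×8×450) = 110.16 kN/bolt; interior L_c = 76 − 27 = 49, R_n = 207.36 kN/bolt. φR_n = 0.75 × (3×110.16 + 3×207.36) = 714.4 kN.
Tension yield (gross): A_g = 228×8 = 1824 mm². φR_n = 0.90 × 350 × 1824 = 574.6 kN.
Block shear: shear path 2×[39+1×76] = 2×115 mm, A_gv = 1840, A_nv = 2×(115 − 1.5×29)×8 = 1144 mm²; tension across gage: (148 − 2×29)×8 = 720 mm². R_n = min(0.6×450×1144, 0.6×350×1840) + 1.0×450×720 = min(308.88, 386.4) + 324 = 632.88 kN. φR_n = 0.75 × 632.88 = 474.7 kN.
Tension rupture (net): A_n = (228 − 3×29)×8 = 1128 mm² (U = 1.0, A_e = A_n). φR_n = 0.75 × 450 × 1128 = 380.7 kN.
Governing: min(1178.7, 714.4, 574.6, 474.7, 380.7) = 380.7 kN → net-section rupture.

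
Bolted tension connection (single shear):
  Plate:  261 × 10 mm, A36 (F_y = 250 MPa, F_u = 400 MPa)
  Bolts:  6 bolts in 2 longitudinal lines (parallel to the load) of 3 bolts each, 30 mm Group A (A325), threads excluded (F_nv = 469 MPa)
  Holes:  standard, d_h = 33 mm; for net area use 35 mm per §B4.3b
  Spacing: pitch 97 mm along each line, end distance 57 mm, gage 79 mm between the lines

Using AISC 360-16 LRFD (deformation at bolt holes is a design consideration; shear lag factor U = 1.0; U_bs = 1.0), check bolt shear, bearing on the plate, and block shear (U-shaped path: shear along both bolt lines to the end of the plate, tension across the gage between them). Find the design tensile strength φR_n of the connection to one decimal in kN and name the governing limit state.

Bolt shear: A_b = π(30)²/4 = 706.86 mm². φR_n = 0.75 × 469 × 706.86 × 6 × 1 = 1491.8 kN.
Bearing (10 mm plate, F_u = 400 MPa): end bolts L_c = 57 − 33/2 = 40.5, R_n = min(1.2×40.5×10×400, 2.4×30×10×400) = 194.4 kN/bolt; interior L_c = 97 − 33 = 64, R_n = 288 kN/bolt. φR_n = 0.75 × (2×194.4 + 4×288) = 1155.6 kN.
Block shear: shear path 2×[57+2×97] = 2×251 mm, A_gv = 5020, A_nv = 2×(251 − 2.5×35)×10 = 3270 mm²; tension across gage: (79 − 1×35)×10 = 440 mm². R_n = min(0.6×400×3270, 0.6×250×5020) + 1.0×400×440 = min(784.8, 753) + 176 = 929 kN. φR_n = 0.75 × 929 = 696.8 kN.
Governing: min(1491.8, 1155.6, 696.8) = 696.8 kN → block shear.

696.8 kN (block shear governs)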